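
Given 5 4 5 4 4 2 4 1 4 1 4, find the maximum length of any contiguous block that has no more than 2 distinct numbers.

Extend right; when distinct count exceeds 2, shrink from the left:
[5] 1 distinct, len 1
[5, 4] 2 distinct, len 2
[5, 4, 5] 2 distinct, len 3
[5, 4, 5, 4] 2 distinct, len 4
[5, 4, 5, 4, 4] 2 distinct, len 5
[4, 4, 2] 2 distinct, len 3
[4, 4, 2, 4] 2 distinct, len 4
[4, 1] 2 distinct, len 2
[4, 1, 4] 2 distinct, len 3
[4, 1, 4, 1] 2 distinct, len 4
[4, 1, 4, 1, 4] 2 distinct, len 5
Longest length with ≤2 distinct: 5.

5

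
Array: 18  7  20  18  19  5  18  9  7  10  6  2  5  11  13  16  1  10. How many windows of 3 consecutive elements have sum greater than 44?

(18, 7, 20) → sum 45  > 44 ✓
(7, 20, 18) → sum 45  > 44 ✓
(20, 18, 19) → sum 57  > 44 ✓
(18, 19, 5) → sum 42
(19, 5, 18) → sum 42
(5, 18, 9) → sum 32
(18, 9, 7) → sum 34
(9, 7, 10) → sum 26
(7, 10, 6) → sum 23
(10, 6, 2) → sum 18
(6, 2, 5) → sum 13
(2, 5, 11) → sum 18
(5, 11, 13) → sum 29
(11, 13, 16) → sum 40
(13, 16, 1) → sum 30
(16, 1, 10) → sum 27
3 windows satisfy the condition.

3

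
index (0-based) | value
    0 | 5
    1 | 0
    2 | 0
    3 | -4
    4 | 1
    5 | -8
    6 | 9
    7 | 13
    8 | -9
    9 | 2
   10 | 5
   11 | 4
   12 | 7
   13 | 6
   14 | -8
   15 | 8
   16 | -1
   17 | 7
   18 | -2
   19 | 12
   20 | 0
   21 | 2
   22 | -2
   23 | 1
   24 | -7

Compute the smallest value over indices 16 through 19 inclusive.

-2

Elements at indices 16..19: -1, 7, -2, 12
min(-1, 7, -2, 12) = -2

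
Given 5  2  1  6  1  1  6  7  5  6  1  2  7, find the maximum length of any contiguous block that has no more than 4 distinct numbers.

9

[5] 1 distinct, len 1
[5, 2] 2 distinct, len 2
[5, 2, 1] 3 distinct, len 3
[5, 2, 1, 6] 4 distinct, len 4
[5, 2, 1, 6, 1] 4 distinct, len 5
[5, 2, 1, 6, 1, 1] 4 distinct, len 6
[5, 2, 1, 6, 1, 1, 6] 4 distinct, len 7
[2, 1, 6, 1, 1, 6, 7] 4 distinct, len 7
[1, 6, 1, 1, 6, 7, 5] 4 distinct, len 7
[1, 6, 1, 1, 6, 7, 5, 6] 4 distinct, len 8
[1, 6, 1, 1, 6, 7, 5, 6, 1] 4 distinct, len 9
[5, 6, 1, 2] 4 distinct, len 4
[6, 1, 2, 7] 4 distinct, len 4
Longest length with ≤4 distinct: 9.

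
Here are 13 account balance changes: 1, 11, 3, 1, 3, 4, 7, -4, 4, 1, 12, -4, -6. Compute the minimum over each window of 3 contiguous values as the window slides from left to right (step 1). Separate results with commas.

1, 1, 1, 1, 3, -4, -4, -4, 1, -4, -6

1 11 3 → min 1
11 3 1 → min 1
3 1 3 → min 1
1 3 4 → min 1
3 4 7 → min 3
4 7 -4 → min -4
7 -4 4 → min -4
-4 4 1 → min -4
4 1 12 → min 1
1 12 -4 → min -4
12 -4 -6 → min -6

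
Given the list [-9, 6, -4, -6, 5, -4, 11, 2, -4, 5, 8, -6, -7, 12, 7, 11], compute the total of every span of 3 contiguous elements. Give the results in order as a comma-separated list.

(-9, 6, -4) → sum -7
(6, -4, -6) → sum -4
(-4, -6, 5) → sum -5
(-6, 5, -4) → sum -5
(5, -4, 11) → sum 12
(-4, 11, 2) → sum 9
(11, 2, -4) → sum 9
(2, -4, 5) → sum 3
(-4, 5, 8) → sum 9
(5, 8, -6) → sum 7
(8, -6, -7) → sum -5
(-6, -7, 12) → sum -1
(-7, 12, 7) → sum 12
(12, 7, 11) → sum 30

-7, -4, -5, -5, 12, 9, 9, 3, 9, 7, -5, -1, 12, 30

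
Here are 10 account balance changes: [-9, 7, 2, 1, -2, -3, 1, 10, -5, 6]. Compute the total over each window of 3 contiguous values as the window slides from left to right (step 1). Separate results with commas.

0, 10, 1, -4, -4, 8, 6, 11

[-9, 7, 2] → sum 0
[7, 2, 1] → sum 10
[2, 1, -2] → sum 1
[1, -2, -3] → sum -4
[-2, -3, 1] → sum -4
[-3, 1, 10] → sum 8
[1, 10, -5] → sum 6
[10, -5, 6] → sum 11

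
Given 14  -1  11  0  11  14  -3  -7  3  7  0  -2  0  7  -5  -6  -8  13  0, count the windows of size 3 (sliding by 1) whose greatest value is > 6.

(14, -1, 11) → max 14  > 6 ✓
(-1, 11, 0) → max 11  > 6 ✓
(11, 0, 11) → max 11  > 6 ✓
(0, 11, 14) → max 14  > 6 ✓
(11, 14, -3) → max 14  > 6 ✓
(14, -3, -7) → max 14  > 6 ✓
(-3, -7, 3) → max 3
(-7, 3, 7) → max 7  > 6 ✓
(3, 7, 0) → max 7  > 6 ✓
(7, 0, -2) → max 7  > 6 ✓
(0, -2, 0) → max 0
(-2, 0, 7) → max 7  > 6 ✓
(0, 7, -5) → max 7  > 6 ✓
(7, -5, -6) → max 7  > 6 ✓
(-5, -6, -8) → max -5
(-6, -8, 13) → max 13  > 6 ✓
(-8, 13, 0) → max 13  > 6 ✓
14 windows satisfy the condition.

14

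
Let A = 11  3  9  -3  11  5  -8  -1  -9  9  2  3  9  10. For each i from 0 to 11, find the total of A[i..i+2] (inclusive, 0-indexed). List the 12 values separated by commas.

23, 9, 17, 13, 8, -4, -18, -1, 2, 14, 14, 22

(11, 3, 9) → sum 23
(3, 9, -3) → sum 9
(9, -3, 11) → sum 17
(-3, 11, 5) → sum 13
(11, 5, -8) → sum 8
(5, -8, -1) → sum -4
(-8, -1, -9) → sum -18
(-1, -9, 9) → sum -1
(-9, 9, 2) → sum 2
(9, 2, 3) → sum 14
(2, 3, 9) → sum 14
(3, 9, 10) → sum 22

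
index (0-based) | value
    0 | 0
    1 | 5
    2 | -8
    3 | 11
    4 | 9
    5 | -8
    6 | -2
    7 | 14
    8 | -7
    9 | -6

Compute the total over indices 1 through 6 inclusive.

Elements at indices 1..6: 5, -8, 11, 9, -8, -2
sum(5, -8, 11, 9, -8, -2) = 7

7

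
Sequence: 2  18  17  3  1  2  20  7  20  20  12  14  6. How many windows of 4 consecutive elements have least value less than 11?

(2, 18, 17, 3) → min 2  < 11 ✓
(18, 17, 3, 1) → min 1  < 11 ✓
(17, 3, 1, 2) → min 1  < 11 ✓
(3, 1, 2, 20) → min 1  < 11 ✓
(1, 2, 20, 7) → min 1  < 11 ✓
(2, 20, 7, 20) → min 2  < 11 ✓
(20, 7, 20, 20) → min 7  < 11 ✓
(7, 20, 20, 12) → min 7  < 11 ✓
(20, 20, 12, 14) → min 12
(20, 12, 14, 6) → min 6  < 11 ✓
9 windows satisfy the condition.

9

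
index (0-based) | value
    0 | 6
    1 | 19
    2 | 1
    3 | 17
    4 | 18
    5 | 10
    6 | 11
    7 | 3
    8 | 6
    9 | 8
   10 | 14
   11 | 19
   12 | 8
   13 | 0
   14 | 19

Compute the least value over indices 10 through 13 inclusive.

0

Elements at indices 10..13: 14, 19, 8, 0
min(14, 19, 8, 0) = 0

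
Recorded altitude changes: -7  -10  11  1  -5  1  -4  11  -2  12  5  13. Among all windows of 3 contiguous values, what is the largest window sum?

[-7, -10, 11] → sum -6
[-10, 11, 1] → sum 2
[11, 1, -5] → sum 7
[1, -5, 1] → sum -3
[-5, 1, -4] → sum -8
[1, -4, 11] → sum 8
[-4, 11, -2] → sum 5
[11, -2, 12] → sum 21
[-2, 12, 5] → sum 15
[12, 5, 13] → sum 30
Largest of these is 30.

30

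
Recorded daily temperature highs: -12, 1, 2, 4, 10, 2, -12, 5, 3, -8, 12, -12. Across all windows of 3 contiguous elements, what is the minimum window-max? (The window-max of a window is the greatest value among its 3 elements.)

2

-12 1 2 → max 2
1 2 4 → max 4
2 4 10 → max 10
4 10 2 → max 10
10 2 -12 → max 10
2 -12 5 → max 5
-12 5 3 → max 5
5 3 -8 → max 5
3 -8 12 → max 12
-8 12 -12 → max 12
Minimum of these is 2.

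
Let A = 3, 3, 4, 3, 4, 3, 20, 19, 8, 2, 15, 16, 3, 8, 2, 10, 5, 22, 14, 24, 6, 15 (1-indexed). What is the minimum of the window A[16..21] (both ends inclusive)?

5

Elements at indices 16..21: 10, 5, 22, 14, 24, 6
min(10, 5, 22, 14, 24, 6) = 5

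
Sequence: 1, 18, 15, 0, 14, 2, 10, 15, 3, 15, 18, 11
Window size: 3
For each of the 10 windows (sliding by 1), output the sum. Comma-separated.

Sliding a size-3 window across the 12 values:
[1, 18, 15] → sum 34
[18, 15, 0] → sum 33
[15, 0, 14] → sum 29
[0, 14, 2] → sum 16
[14, 2, 10] → sum 26
[2, 10, 15] → sum 27
[10, 15, 3] → sum 28
[15, 3, 15] → sum 33
[3, 15, 18] → sum 36
[15, 18, 11] → sum 44

34, 33, 29, 16, 26, 27, 28, 33, 36, 44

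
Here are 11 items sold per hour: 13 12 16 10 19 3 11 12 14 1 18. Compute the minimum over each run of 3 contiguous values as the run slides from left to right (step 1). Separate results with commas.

12, 10, 10, 3, 3, 3, 11, 1, 1

Sliding a size-3 window across the 11 values:
13 12 16 → min 12
12 16 10 → min 10
16 10 19 → min 10
10 19 3 → min 3
19 3 11 → min 3
3 11 12 → min 3
11 12 14 → min 11
12 14 1 → min 1
14 1 18 → min 1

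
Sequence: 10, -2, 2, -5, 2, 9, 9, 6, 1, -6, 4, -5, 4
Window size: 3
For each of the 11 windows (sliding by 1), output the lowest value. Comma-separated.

(10, -2, 2) → min -2
(-2, 2, -5) → min -5
(2, -5, 2) → min -5
(-5, 2, 9) → min -5
(2, 9, 9) → min 2
(9, 9, 6) → min 6
(9, 6, 1) → min 1
(6, 1, -6) → min -6
(1, -6, 4) → min -6
(-6, 4, -5) → min -6
(4, -5, 4) → min -5

-2, -5, -5, -5, 2, 6, 1, -6, -6, -6, -5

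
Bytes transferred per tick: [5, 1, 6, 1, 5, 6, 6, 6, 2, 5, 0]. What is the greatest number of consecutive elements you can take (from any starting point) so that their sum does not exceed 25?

6

add 5: [5] sum 5, len 1
add 1: [5, 1] sum 6, len 2
add 6: [5, 1, 6] sum 12, len 3
add 1: [5, 1, 6, 1] sum 13, len 4
add 5: [5, 1, 6, 1, 5] sum 18, len 5
add 6: [5, 1, 6, 1, 5, 6] sum 24, len 6
add 6: [1, 6, 1, 5, 6, 6] sum 25, len 6
add 6: [1, 5, 6, 6, 6] sum 24, len 5
add 2: [5, 6, 6, 6, 2] sum 25, len 5
add 5: [6, 6, 6, 2, 5] sum 25, len 5
add 0: [6, 6, 6, 2, 5, 0] sum 25, len 6
Longest length seen: 6.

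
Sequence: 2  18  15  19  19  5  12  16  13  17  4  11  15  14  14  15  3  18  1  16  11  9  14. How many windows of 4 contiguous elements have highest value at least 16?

[2, 18, 15, 19] → max 19  ≥ 16 ✓
[18, 15, 19, 19] → max 19  ≥ 16 ✓
[15, 19, 19, 5] → max 19  ≥ 16 ✓
[19, 19, 5, 12] → max 19  ≥ 16 ✓
[19, 5, 12, 16] → max 19  ≥ 16 ✓
[5, 12, 16, 13] → max 16  ≥ 16 ✓
[12, 16, 13, 17] → max 17  ≥ 16 ✓
[16, 13, 17, 4] → max 17  ≥ 16 ✓
[13, 17, 4, 11] → max 17  ≥ 16 ✓
[17, 4, 11, 15] → max 17  ≥ 16 ✓
[4, 11, 15, 14] → max 15
[11, 15, 14, 14] → max 15
[15, 14, 14, 15] → max 15
[14, 14, 15, 3] → max 15
[14, 15, 3, 18] → max 18  ≥ 16 ✓
[15, 3, 18, 1] → max 18  ≥ 16 ✓
[3, 18, 1, 16] → max 18  ≥ 16 ✓
[18, 1, 16, 11] → max 18  ≥ 16 ✓
[1, 16, 11, 9] → max 16  ≥ 16 ✓
[16, 11, 9, 14] → max 16  ≥ 16 ✓
16 windows satisfy the condition.

16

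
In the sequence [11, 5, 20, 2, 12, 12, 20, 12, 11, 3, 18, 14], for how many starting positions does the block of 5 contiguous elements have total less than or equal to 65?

6

11 5 20 2 12 → sum 50  ≤ 65 ✓
5 20 2 12 12 → sum 51  ≤ 65 ✓
20 2 12 12 20 → sum 66
2 12 12 20 12 → sum 58  ≤ 65 ✓
12 12 20 12 11 → sum 67
12 20 12 11 3 → sum 58  ≤ 65 ✓
20 12 11 3 18 → sum 64  ≤ 65 ✓
12 11 3 18 14 → sum 58  ≤ 65 ✓
6 windows satisfy the condition.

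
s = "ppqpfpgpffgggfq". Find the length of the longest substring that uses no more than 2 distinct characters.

6

[p] 1 distinct, len 1
[p, p] 1 distinct, len 2
[p, p, q] 2 distinct, len 3
[p, p, q, p] 2 distinct, len 4
[p, f] 2 distinct, len 2
[p, f, p] 2 distinct, len 3
[p, g] 2 distinct, len 2
[p, g, p] 2 distinct, len 3
[p, f] 2 distinct, len 2
[p, f, f] 2 distinct, len 3
[f, f, g] 2 distinct, len 3
[f, f, g, g] 2 distinct, len 4
[f, f, g, g, g] 2 distinct, len 5
[f, f, g, g, g, f] 2 distinct, len 6
[f, q] 2 distinct, len 2
Longest length with ≤2 distinct: 6.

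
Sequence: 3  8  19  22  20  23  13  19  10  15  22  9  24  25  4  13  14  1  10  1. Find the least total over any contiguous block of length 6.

43

(3, 8, 19, 22, 20, 23) → sum 95
(8, 19, 22, 20, 23, 13) → sum 105
(19, 22, 20, 23, 13, 19) → sum 116
(22, 20, 23, 13, 19, 10) → sum 107
(20, 23, 13, 19, 10, 15) → sum 100
(23, 13, 19, 10, 15, 22) → sum 102
(13, 19, 10, 15, 22, 9) → sum 88
(19, 10, 15, 22, 9, 24) → sum 99
(10, 15, 22, 9, 24, 25) → sum 105
(15, 22, 9, 24, 25, 4) → sum 99
(22, 9, 24, 25, 4, 13) → sum 97
(9, 24, 25, 4, 13, 14) → sum 89
(24, 25, 4, 13, 14, 1) → sum 81
(25, 4, 13, 14, 1, 10) → sum 67
(4, 13, 14, 1, 10, 1) → sum 43
Least of these is 43.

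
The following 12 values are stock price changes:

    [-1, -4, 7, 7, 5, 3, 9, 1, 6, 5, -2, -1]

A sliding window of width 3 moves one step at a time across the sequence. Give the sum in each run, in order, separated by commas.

(-1, -4, 7) → sum 2
(-4, 7, 7) → sum 10
(7, 7, 5) → sum 19
(7, 5, 3) → sum 15
(5, 3, 9) → sum 17
(3, 9, 1) → sum 13
(9, 1, 6) → sum 16
(1, 6, 5) → sum 12
(6, 5, -2) → sum 9
(5, -2, -1) → sum 2

2, 10, 19, 15, 17, 13, 16, 12, 9, 2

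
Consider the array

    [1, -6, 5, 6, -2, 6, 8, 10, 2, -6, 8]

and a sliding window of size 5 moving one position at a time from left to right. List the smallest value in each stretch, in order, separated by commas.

-6, -6, -2, -2, -2, -6, -6

(1, -6, 5, 6, -2) → min -6
(-6, 5, 6, -2, 6) → min -6
(5, 6, -2, 6, 8) → min -2
(6, -2, 6, 8, 10) → min -2
(-2, 6, 8, 10, 2) → min -2
(6, 8, 10, 2, -6) → min -6
(8, 10, 2, -6, 8) → min -6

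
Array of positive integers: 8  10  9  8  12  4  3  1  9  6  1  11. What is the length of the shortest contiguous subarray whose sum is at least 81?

add 8: running sum 8 < 81
add 10: running sum 18 < 81
add 9: running sum 27 < 81
add 8: running sum 35 < 81
add 12: running sum 47 < 81
add 4: running sum 51 < 81
add 3: running sum 54 < 81
add 1: running sum 55 < 81
add 9: running sum 64 < 81
add 6: running sum 70 < 81
add 1: running sum 71 < 81
add 11: shortest ending here [8, 10, 9, 8, 12, 4, 3, 1, 9, 6, 1, 11] sum 82, len 12
Shortest qualifying length: 12.

12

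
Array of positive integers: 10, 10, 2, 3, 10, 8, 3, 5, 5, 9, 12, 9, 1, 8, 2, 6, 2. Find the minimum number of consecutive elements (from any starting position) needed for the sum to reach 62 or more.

Extend right; whenever the sum reaches 62, record the length and shrink from the left:
add 10: running sum 10 < 62
add 10: running sum 20 < 62
add 2: running sum 22 < 62
add 3: running sum 25 < 62
add 10: running sum 35 < 62
add 8: running sum 43 < 62
add 3: running sum 46 < 62
add 5: running sum 51 < 62
add 5: running sum 56 < 62
add 9: shortest ending here [10, 10, 2, 3, 10, 8, 3, 5, 5, 9] sum 65, len 10
add 12: shortest ending here [10, 2, 3, 10, 8, 3, 5, 5, 9, 12] sum 67, len 10
add 9: shortest ending here [3, 10, 8, 3, 5, 5, 9, 12, 9] sum 64, len 9
add 1: shortest ending here [10, 8, 3, 5, 5, 9, 12, 9, 1] sum 62, len 9
add 8: shortest ending here [10, 8, 3, 5, 5, 9, 12, 9, 1, 8] sum 70, len 10
add 2: shortest ending here [8, 3, 5, 5, 9, 12, 9, 1, 8, 2] sum 62, len 10
add 6: shortest ending here [8, 3, 5, 5, 9, 12, 9, 1, 8, 2, 6] sum 68, len 11
add 2: shortest ending here [3, 5, 5, 9, 12, 9, 1, 8, 2, 6, 2] sum 62, len 11
Shortest qualifying length: 9.

9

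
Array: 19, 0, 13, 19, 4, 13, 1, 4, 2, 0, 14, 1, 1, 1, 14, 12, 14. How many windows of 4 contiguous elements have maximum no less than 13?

(19, 0, 13, 19) → max 19  ≥ 13 ✓
(0, 13, 19, 4) → max 19  ≥ 13 ✓
(13, 19, 4, 13) → max 19  ≥ 13 ✓
(19, 4, 13, 1) → max 19  ≥ 13 ✓
(4, 13, 1, 4) → max 13  ≥ 13 ✓
(13, 1, 4, 2) → max 13  ≥ 13 ✓
(1, 4, 2, 0) → max 4
(4, 2, 0, 14) → max 14  ≥ 13 ✓
(2, 0, 14, 1) → max 14  ≥ 13 ✓
(0, 14, 1, 1) → max 14  ≥ 13 ✓
(14, 1, 1, 1) → max 14  ≥ 13 ✓
(1, 1, 1, 14) → max 14  ≥ 13 ✓
(1, 1, 14, 12) → max 14  ≥ 13 ✓
(1, 14, 12, 14) → max 14  ≥ 13 ✓
13 windows satisfy the condition.

13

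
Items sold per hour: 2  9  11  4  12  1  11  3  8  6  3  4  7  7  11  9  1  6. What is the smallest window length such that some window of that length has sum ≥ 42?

add 2: running sum 2 < 42
add 9: running sum 11 < 42
add 11: running sum 22 < 42
add 4: running sum 26 < 42
add 12: running sum 38 < 42
add 1: running sum 39 < 42
add 11: shortest ending here [9, 11, 4, 12, 1, 11] sum 48, len 6
add 3: shortest ending here [11, 4, 12, 1, 11, 3] sum 42, len 6
add 8: shortest ending here [11, 4, 12, 1, 11, 3, 8] sum 50, len 7
add 6: shortest ending here [4, 12, 1, 11, 3, 8, 6] sum 45, len 7
add 3: shortest ending here [12, 1, 11, 3, 8, 6, 3] sum 44, len 7
add 4: shortest ending here [12, 1, 11, 3, 8, 6, 3, 4] sum 48, len 8
add 7: shortest ending here [11, 3, 8, 6, 3, 4, 7] sum 42, len 7
add 7: shortest ending here [11, 3, 8, 6, 3, 4, 7, 7] sum 49, len 8
add 11: shortest ending here [8, 6, 3, 4, 7, 7, 11] sum 46, len 7
add 9: shortest ending here [6, 3, 4, 7, 7, 11, 9] sum 47, len 7
add 1: shortest ending here [3, 4, 7, 7, 11, 9, 1] sum 42, len 7
add 6: shortest ending here [4, 7, 7, 11, 9, 1, 6] sum 45, len 7
Shortest qualifying length: 6.

6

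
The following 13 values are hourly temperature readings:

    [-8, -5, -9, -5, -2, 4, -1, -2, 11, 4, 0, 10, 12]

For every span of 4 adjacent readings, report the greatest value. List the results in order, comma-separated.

Sliding a size-4 window across the 13 values:
[-8, -5, -9, -5] → max -5
[-5, -9, -5, -2] → max -2
[-9, -5, -2, 4] → max 4
[-5, -2, 4, -1] → max 4
[-2, 4, -1, -2] → max 4
[4, -1, -2, 11] → max 11
[-1, -2, 11, 4] → max 11
[-2, 11, 4, 0] → max 11
[11, 4, 0, 10] → max 11
[4, 0, 10, 12] → max 12

-5, -2, 4, 4, 4, 11, 11, 11, 11, 12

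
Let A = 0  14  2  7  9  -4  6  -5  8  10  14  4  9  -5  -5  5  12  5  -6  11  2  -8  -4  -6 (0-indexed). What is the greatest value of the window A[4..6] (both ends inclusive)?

Elements at indices 4..6: 9, -4, 6
max(9, -4, 6) = 9

9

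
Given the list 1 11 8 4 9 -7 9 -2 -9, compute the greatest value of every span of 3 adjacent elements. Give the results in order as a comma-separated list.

Sliding a size-3 window across the 9 values:
[1, 11, 8] → max 11
[11, 8, 4] → max 11
[8, 4, 9] → max 9
[4, 9, -7] → max 9
[9, -7, 9] → max 9
[-7, 9, -2] → max 9
[9, -2, -9] → max 9

11, 11, 9, 9, 9, 9, 9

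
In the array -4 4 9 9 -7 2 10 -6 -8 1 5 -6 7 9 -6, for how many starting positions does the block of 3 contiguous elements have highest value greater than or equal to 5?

(-4, 4, 9) → max 9  ≥ 5 ✓
(4, 9, 9) → max 9  ≥ 5 ✓
(9, 9, -7) → max 9  ≥ 5 ✓
(9, -7, 2) → max 9  ≥ 5 ✓
(-7, 2, 10) → max 10  ≥ 5 ✓
(2, 10, -6) → max 10  ≥ 5 ✓
(10, -6, -8) → max 10  ≥ 5 ✓
(-6, -8, 1) → max 1
(-8, 1, 5) → max 5  ≥ 5 ✓
(1, 5, -6) → max 5  ≥ 5 ✓
(5, -6, 7) → max 7  ≥ 5 ✓
(-6, 7, 9) → max 9  ≥ 5 ✓
(7, 9, -6) → max 9  ≥ 5 ✓
12 windows satisfy the condition.

12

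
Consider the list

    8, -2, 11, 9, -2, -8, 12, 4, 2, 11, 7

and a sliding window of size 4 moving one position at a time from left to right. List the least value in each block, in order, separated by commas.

Sliding a size-4 window across the 11 values:
[8, -2, 11, 9] → min -2
[-2, 11, 9, -2] → min -2
[11, 9, -2, -8] → min -8
[9, -2, -8, 12] → min -8
[-2, -8, 12, 4] → min -8
[-8, 12, 4, 2] → min -8
[12, 4, 2, 11] → min 2
[4, 2, 11, 7] → min 2

-2, -2, -8, -8, -8, -8, 2, 2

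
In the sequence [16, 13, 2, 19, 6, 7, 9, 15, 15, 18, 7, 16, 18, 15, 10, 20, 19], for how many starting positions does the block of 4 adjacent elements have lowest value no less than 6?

11

[16, 13, 2, 19] → min 2
[13, 2, 19, 6] → min 2
[2, 19, 6, 7] → min 2
[19, 6, 7, 9] → min 6  ≥ 6 ✓
[6, 7, 9, 15] → min 6  ≥ 6 ✓
[7, 9, 15, 15] → min 7  ≥ 6 ✓
[9, 15, 15, 18] → min 9  ≥ 6 ✓
[15, 15, 18, 7] → min 7  ≥ 6 ✓
[15, 18, 7, 16] → min 7  ≥ 6 ✓
[18, 7, 16, 18] → min 7  ≥ 6 ✓
[7, 16, 18, 15] → min 7  ≥ 6 ✓
[16, 18, 15, 10] → min 10  ≥ 6 ✓
[18, 15, 10, 20] → min 10  ≥ 6 ✓
[15, 10, 20, 19] → min 10  ≥ 6 ✓
11 windows satisfy the condition.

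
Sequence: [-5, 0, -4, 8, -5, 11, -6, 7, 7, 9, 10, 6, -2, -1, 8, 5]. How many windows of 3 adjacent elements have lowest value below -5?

-5 0 -4 → min -5
0 -4 8 → min -4
-4 8 -5 → min -5
8 -5 11 → min -5
-5 11 -6 → min -6  < -5 ✓
11 -6 7 → min -6  < -5 ✓
-6 7 7 → min -6  < -5 ✓
7 7 9 → min 7
7 9 10 → min 7
9 10 6 → min 6
10 6 -2 → min -2
6 -2 -1 → min -2
-2 -1 8 → min -2
-1 8 5 → min -1
3 windows satisfy the condition.

3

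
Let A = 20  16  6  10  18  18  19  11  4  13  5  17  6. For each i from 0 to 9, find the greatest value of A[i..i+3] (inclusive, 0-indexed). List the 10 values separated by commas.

20 16 6 10 → max 20
16 6 10 18 → max 18
6 10 18 18 → max 18
10 18 18 19 → max 19
18 18 19 11 → max 19
18 19 11 4 → max 19
19 11 4 13 → max 19
11 4 13 5 → max 13
4 13 5 17 → max 17
13 5 17 6 → max 17

20, 18, 18, 19, 19, 19, 19, 13, 17, 17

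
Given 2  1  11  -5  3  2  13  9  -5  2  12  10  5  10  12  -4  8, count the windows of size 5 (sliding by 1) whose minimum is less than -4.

2 1 11 -5 3 → min -5  < -4 ✓
1 11 -5 3 2 → min -5  < -4 ✓
11 -5 3 2 13 → min -5  < -4 ✓
-5 3 2 13 9 → min -5  < -4 ✓
3 2 13 9 -5 → min -5  < -4 ✓
2 13 9 -5 2 → min -5  < -4 ✓
13 9 -5 2 12 → min -5  < -4 ✓
9 -5 2 12 10 → min -5  < -4 ✓
-5 2 12 10 5 → min -5  < -4 ✓
2 12 10 5 10 → min 2
12 10 5 10 12 → min 5
10 5 10 12 -4 → min -4
5 10 12 -4 8 → min -4
9 windows satisfy the condition.

9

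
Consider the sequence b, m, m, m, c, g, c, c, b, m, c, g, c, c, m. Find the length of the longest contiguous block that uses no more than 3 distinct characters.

add b: window [b] (1 distinct), len 1
add m: window [b, m] (2 distinct), len 2
add m: window [b, m, m] (2 distinct), len 3
add m: window [b, m, m, m] (2 distinct), len 4
add c: window [b, m, m, m, c] (3 distinct), len 5
add g: window [m, m, m, c, g] (3 distinct), len 5
add c: window [m, m, m, c, g, c] (3 distinct), len 6
add c: window [m, m, m, c, g, c, c] (3 distinct), len 7
add b: window [c, g, c, c, b] (3 distinct), len 5
add m: window [c, c, b, m] (3 distinct), len 4
add c: window [c, c, b, m, c] (3 distinct), len 5
add g: window [m, c, g] (3 distinct), len 3
add c: window [m, c, g, c] (3 distinct), len 4
add c: window [m, c, g, c, c] (3 distinct), len 5
add m: window [m, c, g, c, c, m] (3 distinct), len 6
Longest length with ≤3 distinct: 7.

7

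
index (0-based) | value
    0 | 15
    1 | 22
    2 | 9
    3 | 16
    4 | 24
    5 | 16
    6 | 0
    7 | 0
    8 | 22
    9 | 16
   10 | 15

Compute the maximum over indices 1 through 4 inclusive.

24

Elements at indices 1..4: 22, 9, 16, 24
max(22, 9, 16, 24) = 24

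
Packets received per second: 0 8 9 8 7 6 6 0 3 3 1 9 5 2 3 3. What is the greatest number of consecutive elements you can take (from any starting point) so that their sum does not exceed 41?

→ 0: sum 0, len 1
→ 8: sum 8, len 2
→ 9: sum 17, len 3
→ 8: sum 25, len 4
→ 7: sum 32, len 5
→ 6: sum 38, len 6
→ 6 (dropped 0, 8): sum 36, len 5
→ 0: sum 36, len 6
→ 3: sum 39, len 7
→ 3 (dropped 9): sum 33, len 7
→ 1: sum 34, len 8
→ 9 (dropped 8): sum 35, len 8
→ 5: sum 40, len 9
→ 2 (dropped 7): sum 35, len 9
→ 3: sum 38, len 10
→ 3: sum 41, len 11
Longest length seen: 11.

11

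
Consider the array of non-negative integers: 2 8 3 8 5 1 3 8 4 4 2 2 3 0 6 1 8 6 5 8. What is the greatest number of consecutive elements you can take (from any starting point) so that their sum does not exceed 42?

12

[2] sum 2 len 1
[2, 8] sum 10 len 2
[2, 8, 3] sum 13 len 3
[2, 8, 3, 8] sum 21 len 4
[2, 8, 3, 8, 5] sum 26 len 5
[2, 8, 3, 8, 5, 1] sum 27 len 6
[2, 8, 3, 8, 5, 1, 3] sum 30 len 7
[2, 8, 3, 8, 5, 1, 3, 8] sum 38 len 8
[2, 8, 3, 8, 5, 1, 3, 8, 4] sum 42 len 9
[3, 8, 5, 1, 3, 8, 4, 4] sum 36 len 8
[3, 8, 5, 1, 3, 8, 4, 4, 2] sum 38 len 9
[3, 8, 5, 1, 3, 8, 4, 4, 2, 2] sum 40 len 10
[8, 5, 1, 3, 8, 4, 4, 2, 2, 3] sum 40 len 10
[8, 5, 1, 3, 8, 4, 4, 2, 2, 3, 0] sum 40 len 11
[5, 1, 3, 8, 4, 4, 2, 2, 3, 0, 6] sum 38 len 11
[5, 1, 3, 8, 4, 4, 2, 2, 3, 0, 6, 1] sum 39 len 12
[1, 3, 8, 4, 4, 2, 2, 3, 0, 6, 1, 8] sum 42 len 12
[4, 4, 2, 2, 3, 0, 6, 1, 8, 6] sum 36 len 10
[4, 4, 2, 2, 3, 0, 6, 1, 8, 6, 5] sum 41 len 11
[2, 2, 3, 0, 6, 1, 8, 6, 5, 8] sum 41 len 10
Longest length seen: 12.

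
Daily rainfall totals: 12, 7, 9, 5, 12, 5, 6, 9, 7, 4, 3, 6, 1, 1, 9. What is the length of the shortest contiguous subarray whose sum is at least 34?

5

add 12: running sum 12 < 34
add 7: running sum 19 < 34
add 9: running sum 28 < 34
add 5: running sum 33 < 34
end 4: [12, 7, 9, 5, 12] sum 45, len 5
end 5: [7, 9, 5, 12, 5] sum 38, len 5
end 6: [9, 5, 12, 5, 6] sum 37, len 5
end 7: [5, 12, 5, 6, 9] sum 37, len 5
end 8: [12, 5, 6, 9, 7] sum 39, len 5
end 9: [12, 5, 6, 9, 7, 4] sum 43, len 6
end 10: [5, 6, 9, 7, 4, 3] sum 34, len 6
end 11: [6, 9, 7, 4, 3, 6] sum 35, len 6
end 12: [6, 9, 7, 4, 3, 6, 1] sum 36, len 7
end 13: [6, 9, 7, 4, 3, 6, 1, 1] sum 37, len 8
end 14: [9, 7, 4, 3, 6, 1, 1, 9] sum 40, len 8
Shortest qualifying length: 5.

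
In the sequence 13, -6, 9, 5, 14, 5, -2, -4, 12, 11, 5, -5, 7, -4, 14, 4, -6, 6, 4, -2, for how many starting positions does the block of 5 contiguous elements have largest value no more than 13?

6

(13, -6, 9, 5, 14) → max 14
(-6, 9, 5, 14, 5) → max 14
(9, 5, 14, 5, -2) → max 14
(5, 14, 5, -2, -4) → max 14
(14, 5, -2, -4, 12) → max 14
(5, -2, -4, 12, 11) → max 12  ≤ 13 ✓
(-2, -4, 12, 11, 5) → max 12  ≤ 13 ✓
(-4, 12, 11, 5, -5) → max 12  ≤ 13 ✓
(12, 11, 5, -5, 7) → max 12  ≤ 13 ✓
(11, 5, -5, 7, -4) → max 11  ≤ 13 ✓
(5, -5, 7, -4, 14) → max 14
(-5, 7, -4, 14, 4) → max 14
(7, -4, 14, 4, -6) → max 14
(-4, 14, 4, -6, 6) → max 14
(14, 4, -6, 6, 4) → max 14
(4, -6, 6, 4, -2) → max 6  ≤ 13 ✓
6 windows satisfy the condition.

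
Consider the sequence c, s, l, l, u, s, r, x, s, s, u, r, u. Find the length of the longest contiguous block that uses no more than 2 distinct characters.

add c: window [c] (1 distinct), len 1
add s: window [c, s] (2 distinct), len 2
add l: window [s, l] (2 distinct), len 2
add l: window [s, l, l] (2 distinct), len 3
add u: window [l, l, u] (2 distinct), len 3
add s: window [u, s] (2 distinct), len 2
add r: window [s, r] (2 distinct), len 2
add x: window [r, x] (2 distinct), len 2
add s: window [x, s] (2 distinct), len 2
add s: window [x, s, s] (2 distinct), len 3
add u: window [s, s, u] (2 distinct), len 3
add r: window [u, r] (2 distinct), len 2
add u: window [u, r, u] (2 distinct), len 3
Longest length with ≤2 distinct: 3.

3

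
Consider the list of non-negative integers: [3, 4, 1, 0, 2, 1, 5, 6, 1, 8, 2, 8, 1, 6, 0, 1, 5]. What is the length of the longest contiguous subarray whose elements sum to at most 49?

Extend to the right; shrink from the left whenever the sum exceeds 49:
[3] sum 3 len 1
[3, 4] sum 7 len 2
[3, 4, 1] sum 8 len 3
[3, 4, 1, 0] sum 8 len 4
[3, 4, 1, 0, 2] sum 10 len 5
[3, 4, 1, 0, 2, 1] sum 11 len 6
[3, 4, 1, 0, 2, 1, 5] sum 16 len 7
[3, 4, 1, 0, 2, 1, 5, 6] sum 22 len 8
[3, 4, 1, 0, 2, 1, 5, 6, 1] sum 23 len 9
[3, 4, 1, 0, 2, 1, 5, 6, 1, 8] sum 31 len 10
[3, 4, 1, 0, 2, 1, 5, 6, 1, 8, 2] sum 33 len 11
[3, 4, 1, 0, 2, 1, 5, 6, 1, 8, 2, 8] sum 41 len 12
[3, 4, 1, 0, 2, 1, 5, 6, 1, 8, 2, 8, 1] sum 42 len 13
[3, 4, 1, 0, 2, 1, 5, 6, 1, 8, 2, 8, 1, 6] sum 48 len 14
[3, 4, 1, 0, 2, 1, 5, 6, 1, 8, 2, 8, 1, 6, 0] sum 48 len 15
[3, 4, 1, 0, 2, 1, 5, 6, 1, 8, 2, 8, 1, 6, 0, 1] sum 49 len 16
[1, 0, 2, 1, 5, 6, 1, 8, 2, 8, 1, 6, 0, 1, 5] sum 47 len 15
Longest length seen: 16.

16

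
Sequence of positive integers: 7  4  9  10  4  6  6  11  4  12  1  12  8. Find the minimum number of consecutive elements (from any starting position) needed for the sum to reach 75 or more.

10

add 7: running sum 7 < 75
add 4: running sum 11 < 75
add 9: running sum 20 < 75
add 10: running sum 30 < 75
add 4: running sum 34 < 75
add 6: running sum 40 < 75
add 6: running sum 46 < 75
add 11: running sum 57 < 75
add 4: running sum 61 < 75
add 12: running sum 73 < 75
add 1: running sum 74 < 75
add 12: shortest ending here [9, 10, 4, 6, 6, 11, 4, 12, 1, 12] sum 75, len 10
add 8: shortest ending here [9, 10, 4, 6, 6, 11, 4, 12, 1, 12, 8] sum 83, len 11
Shortest qualifying length: 10.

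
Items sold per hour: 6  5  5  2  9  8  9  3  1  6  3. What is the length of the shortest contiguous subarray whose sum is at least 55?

add 6: running sum 6 < 55
add 5: running sum 11 < 55
add 5: running sum 16 < 55
add 2: running sum 18 < 55
add 9: running sum 27 < 55
add 8: running sum 35 < 55
add 9: running sum 44 < 55
add 3: running sum 47 < 55
add 1: running sum 48 < 55
add 6: running sum 54 < 55
add 3: shortest ending here [6, 5, 5, 2, 9, 8, 9, 3, 1, 6, 3] sum 57, len 11
Shortest qualifying length: 11.

11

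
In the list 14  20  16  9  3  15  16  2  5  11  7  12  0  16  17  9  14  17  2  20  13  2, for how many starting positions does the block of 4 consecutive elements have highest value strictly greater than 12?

[14, 20, 16, 9] → max 20  > 12 ✓
[20, 16, 9, 3] → max 20  > 12 ✓
[16, 9, 3, 15] → max 16  > 12 ✓
[9, 3, 15, 16] → max 16  > 12 ✓
[3, 15, 16, 2] → max 16  > 12 ✓
[15, 16, 2, 5] → max 16  > 12 ✓
[16, 2, 5, 11] → max 16  > 12 ✓
[2, 5, 11, 7] → max 11
[5, 11, 7, 12] → max 12
[11, 7, 12, 0] → max 12
[7, 12, 0, 16] → max 16  > 12 ✓
[12, 0, 16, 17] → max 17  > 12 ✓
[0, 16, 17, 9] → max 17  > 12 ✓
[16, 17, 9, 14] → max 17  > 12 ✓
[17, 9, 14, 17] → max 17  > 12 ✓
[9, 14, 17, 2] → max 17  > 12 ✓
[14, 17, 2, 20] → max 20  > 12 ✓
[17, 2, 20, 13] → max 20  > 12 ✓
[2, 20, 13, 2] → max 20  > 12 ✓
16 windows satisfy the condition.

16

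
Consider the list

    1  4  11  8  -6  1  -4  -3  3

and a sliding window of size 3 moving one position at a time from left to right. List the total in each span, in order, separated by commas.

(1, 4, 11) → sum 16
(4, 11, 8) → sum 23
(11, 8, -6) → sum 13
(8, -6, 1) → sum 3
(-6, 1, -4) → sum -9
(1, -4, -3) → sum -6
(-4, -3, 3) → sum -4

16, 23, 13, 3, -9, -6, -4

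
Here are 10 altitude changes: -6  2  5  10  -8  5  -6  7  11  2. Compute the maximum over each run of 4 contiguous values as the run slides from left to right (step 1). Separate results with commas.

-6 2 5 10 → max 10
2 5 10 -8 → max 10
5 10 -8 5 → max 10
10 -8 5 -6 → max 10
-8 5 -6 7 → max 7
5 -6 7 11 → max 11
-6 7 11 2 → max 11

10, 10, 10, 10, 7, 11, 11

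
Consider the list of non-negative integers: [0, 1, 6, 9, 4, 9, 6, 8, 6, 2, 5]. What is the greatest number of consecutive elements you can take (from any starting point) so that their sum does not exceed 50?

→ 0: sum 0, len 1
→ 1: sum 1, len 2
→ 6: sum 7, len 3
→ 9: sum 16, len 4
→ 4: sum 20, len 5
→ 9: sum 29, len 6
→ 6: sum 35, len 7
→ 8: sum 43, len 8
→ 6: sum 49, len 9
→ 2 (dropped 0, 1): sum 50, len 8
→ 5 (dropped 6): sum 49, len 8
Longest length seen: 9.

9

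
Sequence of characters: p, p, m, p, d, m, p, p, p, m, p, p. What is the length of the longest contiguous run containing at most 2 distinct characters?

7

[p] 1 distinct, len 1
[p, p] 1 distinct, len 2
[p, p, m] 2 distinct, len 3
[p, p, m, p] 2 distinct, len 4
[p, d] 2 distinct, len 2
[d, m] 2 distinct, len 2
[m, p] 2 distinct, len 2
[m, p, p] 2 distinct, len 3
[m, p, p, p] 2 distinct, len 4
[m, p, p, p, m] 2 distinct, len 5
[m, p, p, p, m, p] 2 distinct, len 6
[m, p, p, p, m, p, p] 2 distinct, len 7
Longest length with ≤2 distinct: 7.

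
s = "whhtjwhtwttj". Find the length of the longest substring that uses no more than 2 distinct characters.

[w] 1 distinct, len 1
[w, h] 2 distinct, len 2
[w, h, h] 2 distinct, len 3
[h, h, t] 2 distinct, len 3
[t, j] 2 distinct, len 2
[j, w] 2 distinct, len 2
[w, h] 2 distinct, len 2
[h, t] 2 distinct, len 2
[t, w] 2 distinct, len 2
[t, w, t] 2 distinct, len 3
[t, w, t, t] 2 distinct, len 4
[t, t, j] 2 distinct, len 3
Longest length with ≤2 distinct: 4.

4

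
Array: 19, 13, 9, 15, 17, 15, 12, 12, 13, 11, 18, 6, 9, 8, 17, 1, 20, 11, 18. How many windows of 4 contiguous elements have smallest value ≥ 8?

(19, 13, 9, 15) → min 9  ≥ 8 ✓
(13, 9, 15, 17) → min 9  ≥ 8 ✓
(9, 15, 17, 15) → min 9  ≥ 8 ✓
(15, 17, 15, 12) → min 12  ≥ 8 ✓
(17, 15, 12, 12) → min 12  ≥ 8 ✓
(15, 12, 12, 13) → min 12  ≥ 8 ✓
(12, 12, 13, 11) → min 11  ≥ 8 ✓
(12, 13, 11, 18) → min 11  ≥ 8 ✓
(13, 11, 18, 6) → min 6
(11, 18, 6, 9) → min 6
(18, 6, 9, 8) → min 6
(6, 9, 8, 17) → min 6
(9, 8, 17, 1) → min 1
(8, 17, 1, 20) → min 1
(17, 1, 20, 11) → min 1
(1, 20, 11, 18) → min 1
8 windows satisfy the condition.

8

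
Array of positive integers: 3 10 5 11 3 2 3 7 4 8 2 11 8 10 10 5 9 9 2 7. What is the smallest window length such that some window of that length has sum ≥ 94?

Extend right; whenever the sum reaches 94, record the length and shrink from the left:
add 3: running sum 3 < 94
add 10: running sum 13 < 94
add 5: running sum 18 < 94
add 11: running sum 29 < 94
add 3: running sum 32 < 94
add 2: running sum 34 < 94
add 3: running sum 37 < 94
add 7: running sum 44 < 94
add 4: running sum 48 < 94
add 8: running sum 56 < 94
add 2: running sum 58 < 94
add 11: running sum 69 < 94
add 8: running sum 77 < 94
add 10: running sum 87 < 94
end 14: [10, 5, 11, 3, 2, 3, 7, 4, 8, 2, 11, 8, 10, 10] sum 94, len 14
end 15: [10, 5, 11, 3, 2, 3, 7, 4, 8, 2, 11, 8, 10, 10, 5] sum 99, len 15
end 16: [5, 11, 3, 2, 3, 7, 4, 8, 2, 11, 8, 10, 10, 5, 9] sum 98, len 15
end 17: [11, 3, 2, 3, 7, 4, 8, 2, 11, 8, 10, 10, 5, 9, 9] sum 102, len 15
end 18: [11, 3, 2, 3, 7, 4, 8, 2, 11, 8, 10, 10, 5, 9, 9, 2] sum 104, len 16
end 19: [3, 7, 4, 8, 2, 11, 8, 10, 10, 5, 9, 9, 2, 7] sum 95, len 14
Shortest qualifying length: 14.

14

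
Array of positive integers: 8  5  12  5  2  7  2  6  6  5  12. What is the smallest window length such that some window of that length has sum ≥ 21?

add 8: running sum 8 < 21
add 5: running sum 13 < 21
add 12: shortest ending here [8, 5, 12] sum 25, len 3
add 5: shortest ending here [5, 12, 5] sum 22, len 3
add 2: shortest ending here [5, 12, 5, 2] sum 24, len 4
add 7: shortest ending here [12, 5, 2, 7] sum 26, len 4
add 2: shortest ending here [12, 5, 2, 7, 2] sum 28, len 5
add 6: shortest ending here [5, 2, 7, 2, 6] sum 22, len 5
add 6: shortest ending here [7, 2, 6, 6] sum 21, len 4
add 5: shortest ending here [7, 2, 6, 6, 5] sum 26, len 5
add 12: shortest ending here [6, 5, 12] sum 23, len 3
Shortest qualifying length: 3.

3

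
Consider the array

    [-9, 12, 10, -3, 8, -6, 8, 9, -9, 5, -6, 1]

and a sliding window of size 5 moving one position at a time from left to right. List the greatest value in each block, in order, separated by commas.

12, 12, 10, 9, 9, 9, 9, 9

Sliding a size-5 window across the 12 values:
-9 12 10 -3 8 → max 12
12 10 -3 8 -6 → max 12
10 -3 8 -6 8 → max 10
-3 8 -6 8 9 → max 9
8 -6 8 9 -9 → max 9
-6 8 9 -9 5 → max 9
8 9 -9 5 -6 → max 9
9 -9 5 -6 1 → max 9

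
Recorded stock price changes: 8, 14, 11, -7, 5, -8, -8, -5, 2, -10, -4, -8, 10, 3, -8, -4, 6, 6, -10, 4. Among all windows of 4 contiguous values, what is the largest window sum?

26

Window sums for each of the 17 positions:
(8, 14, 11, -7) → sum 26
(14, 11, -7, 5) → sum 23
(11, -7, 5, -8) → sum 1
(-7, 5, -8, -8) → sum -18
(5, -8, -8, -5) → sum -16
(-8, -8, -5, 2) → sum -19
(-8, -5, 2, -10) → sum -21
(-5, 2, -10, -4) → sum -17
(2, -10, -4, -8) → sum -20
(-10, -4, -8, 10) → sum -12
(-4, -8, 10, 3) → sum 1
(-8, 10, 3, -8) → sum -3
(10, 3, -8, -4) → sum 1
(3, -8, -4, 6) → sum -3
(-8, -4, 6, 6) → sum 0
(-4, 6, 6, -10) → sum -2
(6, 6, -10, 4) → sum 6
Largest of these is 26.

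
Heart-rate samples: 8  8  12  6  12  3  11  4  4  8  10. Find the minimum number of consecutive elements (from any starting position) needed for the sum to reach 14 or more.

Extend right; whenever the sum reaches 14, record the length and shrink from the left:
add 8: running sum 8 < 14
add 8: shortest ending here [8, 8] sum 16, len 2
add 12: shortest ending here [8, 12] sum 20, len 2
add 6: shortest ending here [12, 6] sum 18, len 2
add 12: shortest ending here [6, 12] sum 18, len 2
add 3: shortest ending here [12, 3] sum 15, len 2
add 11: shortest ending here [3, 11] sum 14, len 2
add 4: shortest ending here [11, 4] sum 15, len 2
add 4: shortest ending here [11, 4, 4] sum 19, len 3
add 8: shortest ending here [4, 4, 8] sum 16, len 3
add 10: shortest ending here [8, 10] sum 18, len 2
Shortest qualifying length: 2.

2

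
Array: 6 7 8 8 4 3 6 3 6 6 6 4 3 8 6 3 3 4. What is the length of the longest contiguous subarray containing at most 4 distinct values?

16

add 6: window [6] (1 distinct), len 1
add 7: window [6, 7] (2 distinct), len 2
add 8: window [6, 7, 8] (3 distinct), len 3
add 8: window [6, 7, 8, 8] (3 distinct), len 4
add 4: window [6, 7, 8, 8, 4] (4 distinct), len 5
add 3: window [7, 8, 8, 4, 3] (4 distinct), len 5
add 6: window [8, 8, 4, 3, 6] (4 distinct), len 5
add 3: window [8, 8, 4, 3, 6, 3] (4 distinct), len 6
add 6: window [8, 8, 4, 3, 6, 3, 6] (4 distinct), len 7
add 6: window [8, 8, 4, 3, 6, 3, 6, 6] (4 distinct), len 8
add 6: window [8, 8, 4, 3, 6, 3, 6, 6, 6] (4 distinct), len 9
add 4: window [8, 8, 4, 3, 6, 3, 6, 6, 6, 4] (4 distinct), len 10
add 3: window [8, 8, 4, 3, 6, 3, 6, 6, 6, 4, 3] (4 distinct), len 11
add 8: window [8, 8, 4, 3, 6, 3, 6, 6, 6, 4, 3, 8] (4 distinct), len 12
add 6: window [8, 8, 4, 3, 6, 3, 6, 6, 6, 4, 3, 8, 6] (4 distinct), len 13
add 3: window [8, 8, 4, 3, 6, 3, 6, 6, 6, 4, 3, 8, 6, 3] (4 distinct), len 14
add 3: window [8, 8, 4, 3, 6, 3, 6, 6, 6, 4, 3, 8, 6, 3, 3] (4 distinct), len 15
add 4: window [8, 8, 4, 3, 6, 3, 6, 6, 6, 4, 3, 8, 6, 3, 3, 4] (4 distinct), len 16
Longest length with ≤4 distinct: 16.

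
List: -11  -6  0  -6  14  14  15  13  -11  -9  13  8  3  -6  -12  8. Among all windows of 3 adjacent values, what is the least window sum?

(-11, -6, 0) → sum -17
(-6, 0, -6) → sum -12
(0, -6, 14) → sum 8
(-6, 14, 14) → sum 22
(14, 14, 15) → sum 43
(14, 15, 13) → sum 42
(15, 13, -11) → sum 17
(13, -11, -9) → sum -7
(-11, -9, 13) → sum -7
(-9, 13, 8) → sum 12
(13, 8, 3) → sum 24
(8, 3, -6) → sum 5
(3, -6, -12) → sum -15
(-6, -12, 8) → sum -10
Least of these is -17.

-17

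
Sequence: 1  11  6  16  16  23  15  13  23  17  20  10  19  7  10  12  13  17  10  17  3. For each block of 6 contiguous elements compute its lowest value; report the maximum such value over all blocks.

13

1 11 6 16 16 23 → min 1
11 6 16 16 23 15 → min 6
6 16 16 23 15 13 → min 6
16 16 23 15 13 23 → min 13
16 23 15 13 23 17 → min 13
23 15 13 23 17 20 → min 13
15 13 23 17 20 10 → min 10
13 23 17 20 10 19 → min 10
23 17 20 10 19 7 → min 7
17 20 10 19 7 10 → min 7
20 10 19 7 10 12 → min 7
10 19 7 10 12 13 → min 7
19 7 10 12 13 17 → min 7
7 10 12 13 17 10 → min 7
10 12 13 17 10 17 → min 10
12 13 17 10 17 3 → min 3
Maximum of these is 13.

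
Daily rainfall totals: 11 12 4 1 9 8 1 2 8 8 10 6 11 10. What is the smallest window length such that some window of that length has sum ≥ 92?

14

add 11: running sum 11 < 92
add 12: running sum 23 < 92
add 4: running sum 27 < 92
add 1: running sum 28 < 92
add 9: running sum 37 < 92
add 8: running sum 45 < 92
add 1: running sum 46 < 92
add 2: running sum 48 < 92
add 8: running sum 56 < 92
add 8: running sum 64 < 92
add 10: running sum 74 < 92
add 6: running sum 80 < 92
add 11: running sum 91 < 92
end 13: [11, 12, 4, 1, 9, 8, 1, 2, 8, 8, 10, 6, 11, 10] sum 101, len 14
Shortest qualifying length: 14.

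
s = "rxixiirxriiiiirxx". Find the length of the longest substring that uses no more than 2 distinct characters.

[r] 1 distinct, len 1
[r, x] 2 distinct, len 2
[x, i] 2 distinct, len 2
[x, i, x] 2 distinct, len 3
[x, i, x, i] 2 distinct, len 4
[x, i, x, i, i] 2 distinct, len 5
[i, i, r] 2 distinct, len 3
[r, x] 2 distinct, len 2
[r, x, r] 2 distinct, len 3
[r, i] 2 distinct, len 2
[r, i, i] 2 distinct, len 3
[r, i, i, i] 2 distinct, len 4
[r, i, i, i, i] 2 distinct, len 5
[r, i, i, i, i, i] 2 distinct, len 6
[r, i, i, i, i, i, r] 2 distinct, len 7
[r, x] 2 distinct, len 2
[r, x, x] 2 distinct, len 3
Longest length with ≤2 distinct: 7.

7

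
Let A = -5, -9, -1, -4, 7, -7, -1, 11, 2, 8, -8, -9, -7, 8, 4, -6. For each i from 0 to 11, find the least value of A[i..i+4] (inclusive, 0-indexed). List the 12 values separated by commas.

Sliding a size-5 window across the 16 values:
[-5, -9, -1, -4, 7] → min -9
[-9, -1, -4, 7, -7] → min -9
[-1, -4, 7, -7, -1] → min -7
[-4, 7, -7, -1, 11] → min -7
[7, -7, -1, 11, 2] → min -7
[-7, -1, 11, 2, 8] → min -7
[-1, 11, 2, 8, -8] → min -8
[11, 2, 8, -8, -9] → min -9
[2, 8, -8, -9, -7] → min -9
[8, -8, -9, -7, 8] → min -9
[-8, -9, -7, 8, 4] → min -9
[-9, -7, 8, 4, -6] → min -9

-9, -9, -7, -7, -7, -7, -8, -9, -9, -9, -9, -9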